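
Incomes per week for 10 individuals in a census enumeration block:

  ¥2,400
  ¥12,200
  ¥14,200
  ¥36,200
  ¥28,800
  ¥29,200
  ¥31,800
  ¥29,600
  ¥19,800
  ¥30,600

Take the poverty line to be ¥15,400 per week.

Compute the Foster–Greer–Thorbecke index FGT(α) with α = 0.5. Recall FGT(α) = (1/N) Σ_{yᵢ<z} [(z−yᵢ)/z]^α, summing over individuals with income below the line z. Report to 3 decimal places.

Below z: ¥2,400, ¥12,200, ¥14,200 (q = 3 of N = 10).
Relative gaps: (15400−2400)/15400 = 0.8442; (15400−12200)/15400 = 0.2078; (15400−14200)/15400 = 0.0779.
Raised to α = 0.5: 0.91878; 0.45584; 0.27915.
Sum = 1.653767; FGT(0.5) = 1.653767 / 10 = 0.165.

0.165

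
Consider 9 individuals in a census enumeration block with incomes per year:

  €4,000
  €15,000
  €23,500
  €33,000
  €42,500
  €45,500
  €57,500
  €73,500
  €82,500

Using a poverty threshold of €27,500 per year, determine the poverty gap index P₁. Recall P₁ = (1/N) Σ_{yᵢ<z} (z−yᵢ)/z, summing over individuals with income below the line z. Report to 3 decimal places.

0.162

Below z: €4,000, €15,000, €23,500 (q = 3 of N = 9).
Normalized shortfalls: (27500−4000)/27500 = 0.8545; (27500−15000)/27500 = 0.4545; (27500−23500)/27500 = 0.1455.
Σ = 1.454545. Dividing by the full population N = 9 gives P₁ = 0.162.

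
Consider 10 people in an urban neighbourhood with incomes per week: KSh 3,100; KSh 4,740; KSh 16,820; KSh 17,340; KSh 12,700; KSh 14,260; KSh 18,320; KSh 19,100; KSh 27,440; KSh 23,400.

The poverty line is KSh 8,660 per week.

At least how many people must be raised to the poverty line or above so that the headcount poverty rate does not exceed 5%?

2

2 of the 10 people are poor, so H = 2/10 = 0.200.
A headcount ratio of at most 5% allows at most ⌊0.05 × 10⌋ = 0 poor people.
So at least 2 − 0 = 2 must be lifted.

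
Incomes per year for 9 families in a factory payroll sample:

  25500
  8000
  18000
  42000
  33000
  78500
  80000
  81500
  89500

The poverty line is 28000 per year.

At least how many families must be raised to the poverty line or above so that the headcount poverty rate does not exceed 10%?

3

3 of the 9 families are poor, so H = 3/9 = 0.333.
A headcount ratio of at most 10% allows at most ⌊0.10 × 9⌋ = 0 poor families.
So at least 3 − 0 = 3 must be lifted.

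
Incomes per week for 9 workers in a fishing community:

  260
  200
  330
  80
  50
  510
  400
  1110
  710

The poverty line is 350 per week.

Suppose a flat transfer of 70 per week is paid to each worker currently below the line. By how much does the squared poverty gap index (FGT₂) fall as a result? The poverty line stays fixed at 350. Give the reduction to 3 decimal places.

Before: below the line — 50, 80, 200, 260, 330; squared poverty gap index (FGT₂) = 0.17587.
After the 70 transfer: below the line — 120, 150, 270, 330; squared poverty gap index (FGT₂) = 0.09043.
Reduction = 0.17587 − 0.09043 = 0.085.

0.085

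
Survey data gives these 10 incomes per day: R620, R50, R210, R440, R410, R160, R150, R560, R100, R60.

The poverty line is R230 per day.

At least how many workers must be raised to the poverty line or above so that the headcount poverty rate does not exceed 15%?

5

Currently q = 6 of N = 10 are below the line (H = 0.600).
A headcount ratio of at most 15% allows at most ⌊0.15 × 10⌋ = 1 poor workers.
So at least 6 − 1 = 5 must be lifted.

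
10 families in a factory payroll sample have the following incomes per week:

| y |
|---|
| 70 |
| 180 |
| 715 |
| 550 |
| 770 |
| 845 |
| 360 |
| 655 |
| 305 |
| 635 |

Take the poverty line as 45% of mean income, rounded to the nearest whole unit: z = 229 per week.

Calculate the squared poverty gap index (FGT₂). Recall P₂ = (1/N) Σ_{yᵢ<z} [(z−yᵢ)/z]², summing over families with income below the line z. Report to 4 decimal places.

Poor units: 70, 180 (q = 2 of N = 10).
Shortfall ratios: (229−70)/229 = 0.6943; (229−180)/229 = 0.2140.
Squared: 0.4821; 0.0458.
Sum = 0.527869; P₂ = 0.527869 / 10 = 0.0528.

0.0528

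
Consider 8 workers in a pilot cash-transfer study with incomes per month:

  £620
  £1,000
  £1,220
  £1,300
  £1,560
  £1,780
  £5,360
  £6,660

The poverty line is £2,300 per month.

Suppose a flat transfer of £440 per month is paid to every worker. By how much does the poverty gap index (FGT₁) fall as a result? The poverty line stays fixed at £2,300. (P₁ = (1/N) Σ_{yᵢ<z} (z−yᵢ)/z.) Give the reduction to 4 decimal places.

0.1435

Before: below the line — £620, £1,000, £1,220, £1,300, £1,560, £1,780; poverty gap index (FGT₁) = 0.343478.
After the £440 transfer: below the line — £1,060, £1,440, £1,660, £1,740, £2,000, £2,220; poverty gap index (FGT₁) = 0.200000.
Reduction = 0.343478 − 0.200000 = 0.1435.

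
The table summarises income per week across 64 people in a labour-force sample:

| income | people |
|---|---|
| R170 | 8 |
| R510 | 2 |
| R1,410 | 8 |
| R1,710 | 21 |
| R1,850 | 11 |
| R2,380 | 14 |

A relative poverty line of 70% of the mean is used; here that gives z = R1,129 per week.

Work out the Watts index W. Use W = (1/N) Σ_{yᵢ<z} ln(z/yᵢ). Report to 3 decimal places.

Incomes under z: 8×R170, 2×R510 (q = 10 of N = 64).
Log shortfalls: ln(1129/170) = 1.8933 (×8); ln(1129/510) = 0.7947 (×2).
W = 16.735667 / 64 = 0.261.

0.261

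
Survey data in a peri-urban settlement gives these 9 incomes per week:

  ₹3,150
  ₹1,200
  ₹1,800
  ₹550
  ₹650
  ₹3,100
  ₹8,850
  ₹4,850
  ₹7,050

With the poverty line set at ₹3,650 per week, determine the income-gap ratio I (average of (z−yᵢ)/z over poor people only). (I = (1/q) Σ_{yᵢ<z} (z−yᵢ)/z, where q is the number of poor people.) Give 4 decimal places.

0.5228

Poor units: ₹550, ₹650, ₹1,200, ₹1,800, ₹3,100, ₹3,150 (q = 6 of N = 9).
Shortfall ratios (z−y)/z: 0.8493, 0.8219, 0.6712, 0.5068, 0.1507, 0.1370; sum = 3.136986.
I averages over the q = 6 poor units only: 3.136986 / 6 = 0.5228.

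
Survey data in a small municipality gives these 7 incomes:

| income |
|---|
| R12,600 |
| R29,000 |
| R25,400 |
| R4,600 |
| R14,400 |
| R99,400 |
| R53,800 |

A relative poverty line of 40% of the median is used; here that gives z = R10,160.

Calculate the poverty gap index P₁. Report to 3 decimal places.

Below z: R4,600 (q = 1 of N = 7).
Shortfall ratios: (10160−4600)/10160 = 0.5472.
Σ = 0.547244. Dividing by the full population N = 7 gives P₁ = 0.078.

0.078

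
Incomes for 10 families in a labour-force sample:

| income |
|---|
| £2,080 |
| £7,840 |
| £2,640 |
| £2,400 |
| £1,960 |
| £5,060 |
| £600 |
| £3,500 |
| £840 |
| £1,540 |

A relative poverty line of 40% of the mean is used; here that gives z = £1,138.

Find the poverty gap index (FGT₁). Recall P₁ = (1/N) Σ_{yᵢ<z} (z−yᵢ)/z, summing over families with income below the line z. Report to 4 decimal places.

0.0735

Below the line: £600, £840 (q = 2 of N = 10).
Relative gaps: (1138−600)/1138 = 0.4728; (1138−840)/1138 = 0.2619.
Σ = 0.734622. Dividing by the full population N = 10 gives P₁ = 0.0735.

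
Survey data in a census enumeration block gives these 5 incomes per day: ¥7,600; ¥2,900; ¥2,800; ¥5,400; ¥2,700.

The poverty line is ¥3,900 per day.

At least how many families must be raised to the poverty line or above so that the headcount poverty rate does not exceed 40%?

Currently q = 3 of N = 5 are below the line (H = 0.600).
A headcount ratio of at most 40% allows at most ⌊0.40 × 5⌋ = 2 poor families.
So at least 3 − 2 = 1 must be lifted.

1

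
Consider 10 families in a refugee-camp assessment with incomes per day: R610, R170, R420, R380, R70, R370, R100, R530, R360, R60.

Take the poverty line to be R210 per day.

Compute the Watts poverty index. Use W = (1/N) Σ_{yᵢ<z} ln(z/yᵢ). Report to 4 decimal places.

0.3305

Below the line: R60, R70, R100, R170 (q = 4 of N = 10).
Log shortfalls: ln(210/60) = 1.2528; ln(210/70) = 1.0986; ln(210/100) = 0.7419; ln(210/170) = 0.2113.
W = 3.304622 / 10 = 0.3305.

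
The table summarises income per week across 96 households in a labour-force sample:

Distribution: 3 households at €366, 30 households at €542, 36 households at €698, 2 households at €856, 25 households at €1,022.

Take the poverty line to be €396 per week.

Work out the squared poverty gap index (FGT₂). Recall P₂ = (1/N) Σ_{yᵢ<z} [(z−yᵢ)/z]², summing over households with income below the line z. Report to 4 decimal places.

0.0002

Incomes under z: 3×€366 (q = 3 of N = 96).
Normalized shortfalls: (396−366)/396 = 0.0758 (×3).
Squared: 0.0057 (×3).
Sum = 0.017218; P₂ = 0.017218 / 96 = 0.0002.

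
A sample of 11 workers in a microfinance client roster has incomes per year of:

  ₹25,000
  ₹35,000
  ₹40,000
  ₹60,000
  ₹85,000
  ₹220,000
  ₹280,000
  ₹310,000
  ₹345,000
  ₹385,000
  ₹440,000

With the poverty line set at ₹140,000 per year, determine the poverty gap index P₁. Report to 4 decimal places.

0.2955

Below the line: ₹25,000, ₹35,000, ₹40,000, ₹60,000, ₹85,000 (q = 5 of N = 11).
Relative gaps: (140000−25000)/140000 = 0.8214; (140000−35000)/140000 = 0.7500; (140000−40000)/140000 = 0.7143; (140000−60000)/140000 = 0.5714; (140000−85000)/140000 = 0.3929.
Sum of shortfalls = 3.250000; P₁ averages over all N: 3.250000 / 11 = 0.2955.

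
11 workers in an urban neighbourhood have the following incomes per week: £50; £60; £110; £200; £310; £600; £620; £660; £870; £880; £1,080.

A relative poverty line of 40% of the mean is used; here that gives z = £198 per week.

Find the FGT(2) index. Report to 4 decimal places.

0.1129

Incomes under z: £50, £60, £110 (q = 3 of N = 11).
Relative gaps: (198−50)/198 = 0.7475; (198−60)/198 = 0.6970; (198−110)/198 = 0.4444.
Squared: 0.5587; 0.4858; 0.1975.
Sum = 1.242016; P₂ = 1.242016 / 11 = 0.1129.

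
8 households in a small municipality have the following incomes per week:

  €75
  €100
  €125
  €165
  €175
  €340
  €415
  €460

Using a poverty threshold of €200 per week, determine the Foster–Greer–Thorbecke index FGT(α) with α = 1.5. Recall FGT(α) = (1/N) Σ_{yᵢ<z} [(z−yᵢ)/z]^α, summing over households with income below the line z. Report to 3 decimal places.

0.149

Poor units: €75, €100, €125, €165, €175 (q = 5 of N = 8).
Relative gaps: (200−75)/200 = 0.6250; (200−100)/200 = 0.5000; (200−125)/200 = 0.3750; (200−165)/200 = 0.1750; (200−175)/200 = 0.1250.
Raised to α = 1.5: 0.49411; 0.35355; 0.22964; 0.07321; 0.04419.
Sum = 1.194701; FGT(1.5) = 1.194701 / 8 = 0.149.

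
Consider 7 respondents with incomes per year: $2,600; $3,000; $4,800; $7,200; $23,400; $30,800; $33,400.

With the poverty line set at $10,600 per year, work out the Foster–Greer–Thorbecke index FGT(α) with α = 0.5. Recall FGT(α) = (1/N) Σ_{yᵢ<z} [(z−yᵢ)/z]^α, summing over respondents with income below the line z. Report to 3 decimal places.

0.432

Incomes under z: $2,600, $3,000, $4,800, $7,200 (q = 4 of N = 7).
Normalized shortfalls: (10600−2600)/10600 = 0.7547; (10600−3000)/10600 = 0.7170; (10600−4800)/10600 = 0.5472; (10600−7200)/10600 = 0.3208.
Raised to α = 0.5: 0.86874; 0.84675; 0.73971; 0.56635.
Sum = 3.021553; FGT(0.5) = 3.021553 / 7 = 0.432.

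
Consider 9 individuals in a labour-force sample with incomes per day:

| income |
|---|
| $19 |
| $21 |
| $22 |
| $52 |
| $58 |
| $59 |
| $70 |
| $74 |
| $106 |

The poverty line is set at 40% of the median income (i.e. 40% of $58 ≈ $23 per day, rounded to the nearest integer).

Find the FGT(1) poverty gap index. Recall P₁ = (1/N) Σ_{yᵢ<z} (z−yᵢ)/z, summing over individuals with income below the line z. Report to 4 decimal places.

0.0338

Poor units: $19, $21, $22 (q = 3 of N = 9).
Relative gaps: (23−19)/23 = 0.1739; (23−21)/23 = 0.0870; (23−22)/23 = 0.0435.
Sum of shortfalls = 0.304348; P₁ averages over all N: 0.304348 / 9 = 0.0338.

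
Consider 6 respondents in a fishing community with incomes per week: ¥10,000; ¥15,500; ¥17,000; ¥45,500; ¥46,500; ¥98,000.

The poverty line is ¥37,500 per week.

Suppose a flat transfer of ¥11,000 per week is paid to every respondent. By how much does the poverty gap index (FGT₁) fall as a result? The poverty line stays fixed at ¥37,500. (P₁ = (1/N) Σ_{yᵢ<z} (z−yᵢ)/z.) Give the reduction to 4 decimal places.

0.1467

Before: below the line — ¥10,000, ¥15,500, ¥17,000; poverty gap index (FGT₁) = 0.311111.
After the ¥11,000 transfer: below the line — ¥21,000, ¥26,500, ¥28,000; poverty gap index (FGT₁) = 0.164444.
Reduction = 0.311111 − 0.164444 = 0.1467.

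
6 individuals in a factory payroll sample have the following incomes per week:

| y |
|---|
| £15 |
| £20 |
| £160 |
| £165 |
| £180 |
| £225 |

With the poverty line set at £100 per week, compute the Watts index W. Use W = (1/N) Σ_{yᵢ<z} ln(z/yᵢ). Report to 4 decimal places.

0.5844

Below the line: £15, £20 (q = 2 of N = 6).
Log gaps: ln(100/15) = 1.8971; ln(100/20) = 1.6094.
W = 3.506558 / 6 = 0.5844.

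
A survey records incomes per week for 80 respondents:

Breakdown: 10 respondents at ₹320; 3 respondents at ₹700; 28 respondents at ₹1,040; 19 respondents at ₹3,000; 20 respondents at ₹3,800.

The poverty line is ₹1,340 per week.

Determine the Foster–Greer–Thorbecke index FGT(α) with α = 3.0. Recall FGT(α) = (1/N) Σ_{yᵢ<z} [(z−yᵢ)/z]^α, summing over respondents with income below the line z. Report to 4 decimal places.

Below the line: 10×₹320, 3×₹700, 28×₹1,040 (q = 41 of N = 80).
Relative gaps: (1340−320)/1340 = 0.7612 (×10); (1340−700)/1340 = 0.4776 (×3); (1340−1040)/1340 = 0.2239 (×28).
Raised to α = 3.0: 0.44105 (×10); 0.10895 (×3); 0.01122 (×28).
Sum = 5.051532; FGT(3.0) = 5.051532 / 80 = 0.0631.

0.0631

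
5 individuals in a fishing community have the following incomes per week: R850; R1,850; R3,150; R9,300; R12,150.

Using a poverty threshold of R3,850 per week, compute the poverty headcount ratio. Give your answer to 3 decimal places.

3 of the 5 individuals have income below R3,850.
H = 3/5 = 0.600.

0.600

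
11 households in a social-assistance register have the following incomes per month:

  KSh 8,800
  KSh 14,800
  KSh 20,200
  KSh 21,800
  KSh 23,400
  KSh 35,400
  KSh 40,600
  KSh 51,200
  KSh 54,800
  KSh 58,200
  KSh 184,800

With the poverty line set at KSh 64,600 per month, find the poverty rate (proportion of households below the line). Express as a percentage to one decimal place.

90.9%

10 of the 11 households have income below KSh 64,600.
H = 10/11 = 90.9%.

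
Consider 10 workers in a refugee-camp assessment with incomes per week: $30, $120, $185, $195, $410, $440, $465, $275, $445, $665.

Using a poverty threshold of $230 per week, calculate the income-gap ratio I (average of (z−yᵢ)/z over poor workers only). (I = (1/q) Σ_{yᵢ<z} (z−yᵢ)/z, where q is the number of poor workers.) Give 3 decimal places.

0.424

Below the line: $30, $120, $185, $195 (q = 4 of N = 10).
Relative gaps: 0.8696, 0.4783, 0.1957, 0.1522; sum = 1.695652.
The income-gap ratio divides by q (the poor only): 1.695652 / 4 = 0.424.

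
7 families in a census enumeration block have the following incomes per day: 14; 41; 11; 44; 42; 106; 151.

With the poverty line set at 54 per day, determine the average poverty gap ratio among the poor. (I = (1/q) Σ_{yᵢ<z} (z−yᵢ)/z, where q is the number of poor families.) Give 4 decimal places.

0.4370

Poor units: 11, 14, 41, 42, 44 (q = 5 of N = 7).
Relative gaps: 0.7963, 0.7407, 0.2407, 0.2222, 0.1852; sum = 2.185185.
The income-gap ratio divides by q (the poor only): 2.185185 / 5 = 0.4370.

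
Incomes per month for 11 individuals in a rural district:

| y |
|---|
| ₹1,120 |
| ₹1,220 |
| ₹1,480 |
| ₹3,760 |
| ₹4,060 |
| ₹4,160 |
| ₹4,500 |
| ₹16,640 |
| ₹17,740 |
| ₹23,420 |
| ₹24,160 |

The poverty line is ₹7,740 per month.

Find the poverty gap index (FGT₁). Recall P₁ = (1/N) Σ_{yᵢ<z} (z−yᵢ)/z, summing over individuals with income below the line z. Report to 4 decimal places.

0.3979

Below z: ₹1,120, ₹1,220, ₹1,480, ₹3,760, ₹4,060, ₹4,160, ₹4,500 (q = 7 of N = 11).
Shortfall ratios: (7740−1120)/7740 = 0.8553; (7740−1220)/7740 = 0.8424; (7740−1480)/7740 = 0.8088; (7740−3760)/7740 = 0.5142; (7740−4060)/7740 = 0.4755; (7740−4160)/7740 = 0.4625; (7740−4500)/7740 = 0.4186.
Σ = 4.377261. Dividing by the full population N = 11 gives P₁ = 0.3979.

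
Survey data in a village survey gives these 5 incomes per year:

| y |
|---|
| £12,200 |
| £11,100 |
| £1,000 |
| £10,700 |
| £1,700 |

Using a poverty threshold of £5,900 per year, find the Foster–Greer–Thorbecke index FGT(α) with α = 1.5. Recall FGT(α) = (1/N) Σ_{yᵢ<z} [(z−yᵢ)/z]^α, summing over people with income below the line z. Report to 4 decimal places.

0.2715

Poor units: £1,000, £1,700 (q = 2 of N = 5).
Shortfall ratios: (5900−1000)/5900 = 0.8305; (5900−1700)/5900 = 0.7119.
Raised to α = 1.5: 0.75686; 0.60061.
Sum = 1.357476; FGT(1.5) = 1.357476 / 5 = 0.2715.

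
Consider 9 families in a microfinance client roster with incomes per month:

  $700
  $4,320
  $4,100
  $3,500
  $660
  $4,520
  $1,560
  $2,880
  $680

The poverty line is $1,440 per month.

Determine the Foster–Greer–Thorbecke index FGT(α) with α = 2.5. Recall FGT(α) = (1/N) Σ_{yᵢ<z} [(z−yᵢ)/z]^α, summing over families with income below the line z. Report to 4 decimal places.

Incomes under z: $660, $680, $700 (q = 3 of N = 9).
Shortfall ratios: (1440−660)/1440 = 0.5417; (1440−680)/1440 = 0.5278; (1440−700)/1440 = 0.5139.
Raised to α = 2.5: 0.21594; 0.20236; 0.18931.
Sum = 0.607610; FGT(2.5) = 0.607610 / 9 = 0.0675.

0.0675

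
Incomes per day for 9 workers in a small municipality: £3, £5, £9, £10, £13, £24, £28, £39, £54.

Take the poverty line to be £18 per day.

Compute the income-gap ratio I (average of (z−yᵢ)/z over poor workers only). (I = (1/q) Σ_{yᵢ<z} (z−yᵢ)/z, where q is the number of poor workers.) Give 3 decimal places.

Below the line: £3, £5, £9, £10, £13 (q = 5 of N = 9).
Relative gaps: 0.8333, 0.7222, 0.5000, 0.4444, 0.2778; sum = 2.777778.
The income-gap ratio divides by q (the poor only): 2.777778 / 5 = 0.556.

0.556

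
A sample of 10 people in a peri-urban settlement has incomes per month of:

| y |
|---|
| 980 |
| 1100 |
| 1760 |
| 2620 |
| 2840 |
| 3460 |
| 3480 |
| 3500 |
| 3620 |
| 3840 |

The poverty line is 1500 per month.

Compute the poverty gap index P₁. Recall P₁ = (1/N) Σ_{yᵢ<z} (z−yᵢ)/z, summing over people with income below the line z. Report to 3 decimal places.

0.061

Below z: 980, 1100 (q = 2 of N = 10).
Normalized shortfalls: (1500−980)/1500 = 0.3467; (1500−1100)/1500 = 0.2667.
Sum of shortfalls = 0.613333; P₁ averages over all N: 0.613333 / 10 = 0.061.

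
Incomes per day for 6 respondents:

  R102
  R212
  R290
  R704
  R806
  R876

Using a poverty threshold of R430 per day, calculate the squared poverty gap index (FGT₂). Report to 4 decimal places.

0.1575

Below the line: R102, R212, R290 (q = 3 of N = 6).
Shortfall ratios: (430−102)/430 = 0.7628; (430−212)/430 = 0.5070; (430−290)/430 = 0.3256.
Squared: 0.5818; 0.2570; 0.1060.
Sum = 0.944878; P₂ = 0.944878 / 6 = 0.1575.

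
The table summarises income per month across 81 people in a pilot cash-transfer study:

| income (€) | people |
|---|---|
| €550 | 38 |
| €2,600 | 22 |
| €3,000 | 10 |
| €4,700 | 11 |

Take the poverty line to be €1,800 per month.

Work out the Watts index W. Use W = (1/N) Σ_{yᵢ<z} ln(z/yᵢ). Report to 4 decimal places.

0.5562

Below z: 38×€550 (q = 38 of N = 81).
Log shortfalls: ln(1800/550) = 1.1856 (×38).
W = 45.053699 / 81 = 0.5562.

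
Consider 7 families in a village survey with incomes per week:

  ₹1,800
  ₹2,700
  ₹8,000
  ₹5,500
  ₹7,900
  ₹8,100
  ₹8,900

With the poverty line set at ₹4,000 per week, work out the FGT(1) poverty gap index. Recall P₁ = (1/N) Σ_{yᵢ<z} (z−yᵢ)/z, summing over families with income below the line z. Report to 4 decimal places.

0.1250

Below z: ₹1,800, ₹2,700 (q = 2 of N = 7).
Relative gaps: (4000−1800)/4000 = 0.5500; (4000−2700)/4000 = 0.3250.
Σ = 0.875000. Dividing by the full population N = 7 gives P₁ = 0.1250.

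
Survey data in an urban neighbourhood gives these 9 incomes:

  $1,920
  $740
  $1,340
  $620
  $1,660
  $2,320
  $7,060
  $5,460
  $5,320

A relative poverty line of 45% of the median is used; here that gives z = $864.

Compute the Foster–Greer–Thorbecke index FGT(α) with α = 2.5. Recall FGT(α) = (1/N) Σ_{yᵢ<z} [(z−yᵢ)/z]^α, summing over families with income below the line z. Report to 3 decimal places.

Incomes under z: $620, $740 (q = 2 of N = 9).
Normalized shortfalls: (864−620)/864 = 0.2824; (864−740)/864 = 0.1435.
Raised to α = 2.5: 0.04238; 0.00780.
Sum = 0.050186; FGT(2.5) = 0.050186 / 9 = 0.006.

0.006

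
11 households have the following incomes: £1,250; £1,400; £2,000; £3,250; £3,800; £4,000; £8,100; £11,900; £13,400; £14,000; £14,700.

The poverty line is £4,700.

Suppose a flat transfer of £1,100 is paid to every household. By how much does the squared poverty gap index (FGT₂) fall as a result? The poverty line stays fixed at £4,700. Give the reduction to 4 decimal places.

Before: below the line — £1,250, £1,400, £2,000, £3,250, £3,800, £4,000; squared poverty gap index (FGT₂) = 0.137804.
After the £1,100 transfer: below the line — £2,350, £2,500, £3,100, £4,350; squared poverty gap index (FGT₂) = 0.053685.
Reduction = 0.137804 − 0.053685 = 0.0841.

0.0841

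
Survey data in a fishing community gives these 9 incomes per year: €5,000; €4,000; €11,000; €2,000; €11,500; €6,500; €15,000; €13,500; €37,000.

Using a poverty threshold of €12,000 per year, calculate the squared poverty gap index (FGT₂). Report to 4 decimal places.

Incomes under z: €2,000, €4,000, €5,000, €6,500, €11,000, €11,500 (q = 6 of N = 9).
Shortfall ratios: (12000−2000)/12000 = 0.8333; (12000−4000)/12000 = 0.6667; (12000−5000)/12000 = 0.5833; (12000−6500)/12000 = 0.4583; (12000−11000)/12000 = 0.0833; (12000−11500)/12000 = 0.0417.
Squared: 0.6944; 0.4444; 0.3403; 0.2101; 0.0069; 0.0017.
Sum = 1.697917; P₂ = 1.697917 / 9 = 0.1887.

0.1887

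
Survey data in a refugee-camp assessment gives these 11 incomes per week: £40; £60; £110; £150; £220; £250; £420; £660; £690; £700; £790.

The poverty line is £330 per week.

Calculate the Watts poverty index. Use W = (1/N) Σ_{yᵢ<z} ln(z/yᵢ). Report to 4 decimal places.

Below z: £40, £60, £110, £150, £220, £250 (q = 6 of N = 11).
Log gaps: ln(330/40) = 2.1102; ln(330/60) = 1.7047; ln(330/110) = 1.0986; ln(330/150) = 0.7885; ln(330/220) = 0.4055; ln(330/250) = 0.2776.
W = 6.385128 / 11 = 0.5805.

0.5805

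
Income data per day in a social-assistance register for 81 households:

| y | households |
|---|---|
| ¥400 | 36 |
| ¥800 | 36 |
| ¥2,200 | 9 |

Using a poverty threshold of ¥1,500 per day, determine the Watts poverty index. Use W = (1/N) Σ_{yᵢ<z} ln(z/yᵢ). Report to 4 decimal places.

Below z: 36×¥400, 36×¥800 (q = 72 of N = 81).
Log gaps: ln(1500/400) = 1.3218 (×36); ln(1500/800) = 0.6286 (×36).
W = 70.213122 / 81 = 0.8668.

0.8668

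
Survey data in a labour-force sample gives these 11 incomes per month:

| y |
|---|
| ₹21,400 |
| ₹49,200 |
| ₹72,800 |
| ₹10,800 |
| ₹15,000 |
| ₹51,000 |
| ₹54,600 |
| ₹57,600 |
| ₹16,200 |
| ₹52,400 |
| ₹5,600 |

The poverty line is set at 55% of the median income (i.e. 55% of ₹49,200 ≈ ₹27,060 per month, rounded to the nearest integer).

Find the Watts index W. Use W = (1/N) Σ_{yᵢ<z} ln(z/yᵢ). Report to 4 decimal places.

Incomes under z: ₹5,600, ₹10,800, ₹15,000, ₹16,200, ₹21,400 (q = 5 of N = 11).
Log shortfalls: ln(27060/5600) = 1.5753; ln(27060/10800) = 0.9185; ln(27060/15000) = 0.5900; ln(27060/16200) = 0.5130; ln(27060/21400) = 0.2347.
W = 3.831518 / 11 = 0.3483.

0.3483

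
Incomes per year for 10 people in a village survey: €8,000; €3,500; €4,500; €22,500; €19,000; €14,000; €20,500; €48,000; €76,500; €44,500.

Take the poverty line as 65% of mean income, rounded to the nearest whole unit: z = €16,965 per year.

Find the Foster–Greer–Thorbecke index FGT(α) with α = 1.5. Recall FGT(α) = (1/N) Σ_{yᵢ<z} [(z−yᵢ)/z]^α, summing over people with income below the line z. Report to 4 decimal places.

Below the line: €3,500, €4,500, €8,000, €14,000 (q = 4 of N = 10).
Shortfall ratios: (16965−3500)/16965 = 0.7937; (16965−4500)/16965 = 0.7347; (16965−8000)/16965 = 0.5284; (16965−14000)/16965 = 0.1748.
Raised to α = 1.5: 0.70710; 0.62981; 0.38414; 0.07306.
Sum = 1.794113; FGT(1.5) = 1.794113 / 10 = 0.1794.

0.1794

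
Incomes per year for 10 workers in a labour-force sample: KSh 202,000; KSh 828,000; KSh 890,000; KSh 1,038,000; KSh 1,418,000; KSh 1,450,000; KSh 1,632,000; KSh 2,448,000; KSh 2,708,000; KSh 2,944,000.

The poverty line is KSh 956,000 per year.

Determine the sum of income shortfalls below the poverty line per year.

KSh 948,000

Poor units: KSh 202,000, KSh 828,000, KSh 890,000 (q = 3 of N = 10).
Individual gaps: 956000−202000 = 754000; 956000−828000 = 128000; 956000−890000 = 66000.
Aggregate gap = KSh 948,000.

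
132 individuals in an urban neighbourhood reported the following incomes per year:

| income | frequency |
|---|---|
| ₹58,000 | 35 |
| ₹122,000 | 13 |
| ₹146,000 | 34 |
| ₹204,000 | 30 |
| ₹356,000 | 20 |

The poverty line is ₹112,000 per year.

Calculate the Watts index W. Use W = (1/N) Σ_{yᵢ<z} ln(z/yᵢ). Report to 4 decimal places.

0.1745

Incomes under z: 35×₹58,000 (q = 35 of N = 132).
Log gaps: ln(112000/58000) = 0.6581 (×35).
W = 23.031955 / 132 = 0.1745.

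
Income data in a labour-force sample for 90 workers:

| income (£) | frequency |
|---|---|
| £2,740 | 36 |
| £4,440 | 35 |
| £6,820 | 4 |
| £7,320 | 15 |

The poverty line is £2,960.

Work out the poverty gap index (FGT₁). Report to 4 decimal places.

Incomes under z: 36×£2,740 (q = 36 of N = 90).
Relative gaps: (2960−2740)/2960 = 0.0743 (×36).
Σ = 2.675676. Dividing by the full population N = 90 gives P₁ = 0.0297.

0.0297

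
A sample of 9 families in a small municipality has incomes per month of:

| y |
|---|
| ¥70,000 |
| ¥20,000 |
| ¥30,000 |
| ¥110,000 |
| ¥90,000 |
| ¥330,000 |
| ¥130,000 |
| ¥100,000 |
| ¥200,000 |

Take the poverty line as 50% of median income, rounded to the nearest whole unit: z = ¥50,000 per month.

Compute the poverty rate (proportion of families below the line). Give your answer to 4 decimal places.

2 of the 9 families have income below ¥50,000.
H = 2/9 = 0.2222.

0.2222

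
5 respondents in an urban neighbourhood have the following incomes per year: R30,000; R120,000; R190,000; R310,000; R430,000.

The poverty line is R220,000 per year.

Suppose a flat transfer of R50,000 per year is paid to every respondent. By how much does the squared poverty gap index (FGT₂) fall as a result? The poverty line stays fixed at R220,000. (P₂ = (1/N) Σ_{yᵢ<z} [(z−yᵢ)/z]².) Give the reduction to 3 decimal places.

0.103

Before: below the line — R30,000, R120,000, R190,000; squared poverty gap index (FGT₂) = 0.19421.
After the R50,000 transfer: below the line — R80,000, R170,000; squared poverty gap index (FGT₂) = 0.09132.
Reduction = 0.19421 − 0.09132 = 0.103.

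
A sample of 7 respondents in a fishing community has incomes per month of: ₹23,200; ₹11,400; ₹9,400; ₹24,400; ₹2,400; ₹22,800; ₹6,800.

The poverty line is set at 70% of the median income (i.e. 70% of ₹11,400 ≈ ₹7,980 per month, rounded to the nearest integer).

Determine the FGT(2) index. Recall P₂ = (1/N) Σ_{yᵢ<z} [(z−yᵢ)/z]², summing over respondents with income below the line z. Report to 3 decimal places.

0.073

Below z: ₹2,400, ₹6,800 (q = 2 of N = 7).
Shortfall ratios: (7980−2400)/7980 = 0.6992; (7980−6800)/7980 = 0.1479.
Squared: 0.4889; 0.0219.
Sum = 0.510813; P₂ = 0.510813 / 7 = 0.073.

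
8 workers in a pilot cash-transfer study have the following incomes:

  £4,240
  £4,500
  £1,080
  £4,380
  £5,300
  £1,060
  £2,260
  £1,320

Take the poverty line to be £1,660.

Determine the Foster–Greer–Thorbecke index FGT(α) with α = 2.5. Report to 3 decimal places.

0.021

Below z: £1,060, £1,080, £1,320 (q = 3 of N = 8).
Relative gaps: (1660−1060)/1660 = 0.3614; (1660−1080)/1660 = 0.3494; (1660−1320)/1660 = 0.2048.
Raised to α = 2.5: 0.07854; 0.07216; 0.01899.
Sum = 0.169689; FGT(2.5) = 0.169689 / 8 = 0.021.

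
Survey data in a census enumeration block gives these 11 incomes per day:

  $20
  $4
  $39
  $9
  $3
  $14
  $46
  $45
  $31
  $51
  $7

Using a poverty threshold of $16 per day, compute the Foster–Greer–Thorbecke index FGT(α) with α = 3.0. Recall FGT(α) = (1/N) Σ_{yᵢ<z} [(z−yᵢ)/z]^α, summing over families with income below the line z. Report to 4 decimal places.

Incomes under z: $3, $4, $7, $9, $14 (q = 5 of N = 11).
Shortfall ratios: (16−3)/16 = 0.8125; (16−4)/16 = 0.7500; (16−7)/16 = 0.5625; (16−9)/16 = 0.4375; (16−14)/16 = 0.1250.
Raised to α = 3.0: 0.53638; 0.42188; 0.17798; 0.08374; 0.00195.
Sum = 1.221924; FGT(3.0) = 1.221924 / 11 = 0.1111.

0.1111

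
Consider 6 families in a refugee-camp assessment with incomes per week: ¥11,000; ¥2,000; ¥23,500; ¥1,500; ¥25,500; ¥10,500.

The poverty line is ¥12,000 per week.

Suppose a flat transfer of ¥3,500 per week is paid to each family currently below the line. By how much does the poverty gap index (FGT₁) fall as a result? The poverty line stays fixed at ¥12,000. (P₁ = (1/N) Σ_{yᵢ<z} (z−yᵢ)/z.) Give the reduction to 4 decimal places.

0.1319

Before: below the line — ¥1,500, ¥2,000, ¥10,500, ¥11,000; poverty gap index (FGT₁) = 0.319444.
After the ¥3,500 transfer: below the line — ¥5,000, ¥5,500; poverty gap index (FGT₁) = 0.187500.
Reduction = 0.319444 − 0.187500 = 0.1319.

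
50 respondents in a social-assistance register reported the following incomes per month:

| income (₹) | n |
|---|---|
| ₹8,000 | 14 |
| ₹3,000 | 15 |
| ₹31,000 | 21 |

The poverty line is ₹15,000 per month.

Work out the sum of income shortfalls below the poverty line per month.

Poor units: 15×₹3,000, 14×₹8,000 (q = 29 of N = 50).
Individual gaps: 15×(15000−3000) = 180000; 14×(15000−8000) = 98000.
Aggregate gap = ₹278,000.

₹278,000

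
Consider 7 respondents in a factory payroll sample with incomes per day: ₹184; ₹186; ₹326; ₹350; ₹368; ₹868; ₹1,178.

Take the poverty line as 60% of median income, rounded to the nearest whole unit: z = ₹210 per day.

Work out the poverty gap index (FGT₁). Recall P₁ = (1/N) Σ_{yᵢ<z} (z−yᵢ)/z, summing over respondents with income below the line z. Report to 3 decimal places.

0.034

Below the line: ₹184, ₹186 (q = 2 of N = 7).
Shortfall ratios: (210−184)/210 = 0.1238; (210−186)/210 = 0.1143.
Σ = 0.238095. Dividing by the full population N = 7 gives P₁ = 0.034.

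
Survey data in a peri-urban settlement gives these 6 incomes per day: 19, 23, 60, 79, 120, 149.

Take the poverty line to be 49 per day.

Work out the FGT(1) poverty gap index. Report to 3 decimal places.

0.190

Below z: 19, 23 (q = 2 of N = 6).
Normalized shortfalls: (49−19)/49 = 0.6122; (49−23)/49 = 0.5306.
Σ = 1.142857. Dividing by the full population N = 6 gives P₁ = 0.190.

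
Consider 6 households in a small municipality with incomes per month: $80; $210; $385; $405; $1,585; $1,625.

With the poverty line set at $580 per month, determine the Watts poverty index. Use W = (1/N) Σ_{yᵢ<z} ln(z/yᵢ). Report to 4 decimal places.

Below z: $80, $210, $385, $405 (q = 4 of N = 6).
Log shortfalls: ln(580/80) = 1.9810; ln(580/210) = 1.0159; ln(580/385) = 0.4098; ln(580/405) = 0.3591.
W = 3.765848 / 6 = 0.6276.

0.6276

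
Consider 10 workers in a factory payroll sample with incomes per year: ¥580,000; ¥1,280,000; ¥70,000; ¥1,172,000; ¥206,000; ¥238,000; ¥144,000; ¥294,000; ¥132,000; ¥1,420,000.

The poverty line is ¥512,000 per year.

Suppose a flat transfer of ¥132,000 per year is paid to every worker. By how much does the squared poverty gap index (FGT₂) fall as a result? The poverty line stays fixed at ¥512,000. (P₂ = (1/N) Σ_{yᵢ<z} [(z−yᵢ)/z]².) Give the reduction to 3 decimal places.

0.160

Before: below the line — ¥70,000, ¥132,000, ¥144,000, ¥206,000, ¥238,000, ¥294,000; squared poverty gap index (FGT₂) = 0.26376.
After the ¥132,000 transfer: below the line — ¥202,000, ¥264,000, ¥276,000, ¥338,000, ¥370,000, ¥426,000; squared poverty gap index (FGT₂) = 0.10343.
Reduction = 0.26376 − 0.10343 = 0.160.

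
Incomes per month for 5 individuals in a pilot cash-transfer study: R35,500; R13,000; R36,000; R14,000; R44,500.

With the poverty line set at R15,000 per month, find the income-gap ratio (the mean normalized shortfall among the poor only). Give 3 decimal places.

0.100

Below z: R13,000, R14,000 (q = 2 of N = 5).
Shortfall ratios (z−y)/z: 0.1333, 0.0667; sum = 0.200000.
I averages over the q = 2 poor units only: 0.200000 / 2 = 0.100.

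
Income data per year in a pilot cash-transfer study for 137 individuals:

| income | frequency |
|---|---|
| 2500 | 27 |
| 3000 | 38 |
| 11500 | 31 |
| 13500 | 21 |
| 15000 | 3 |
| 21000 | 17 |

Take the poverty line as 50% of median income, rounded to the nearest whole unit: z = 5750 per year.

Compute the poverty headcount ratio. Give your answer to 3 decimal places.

65 of the 137 individuals have income below 5750.
H = 65/137 = 0.474.

0.474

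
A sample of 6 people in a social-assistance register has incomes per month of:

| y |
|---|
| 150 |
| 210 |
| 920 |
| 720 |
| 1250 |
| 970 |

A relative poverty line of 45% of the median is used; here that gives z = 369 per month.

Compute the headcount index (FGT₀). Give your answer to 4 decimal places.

2 of the 6 people have income below 369.
H = 2/6 = 0.3333.

0.3333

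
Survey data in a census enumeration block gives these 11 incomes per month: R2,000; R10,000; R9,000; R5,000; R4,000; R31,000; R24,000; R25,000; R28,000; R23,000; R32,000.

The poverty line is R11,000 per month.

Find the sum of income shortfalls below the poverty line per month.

R25,000

Below z: R2,000, R4,000, R5,000, R9,000, R10,000 (q = 5 of N = 11).
Individual gaps: 11000−2000 = 9000; 11000−4000 = 7000; 11000−5000 = 6000; 11000−9000 = 2000; 11000−10000 = 1000.
Aggregate gap = R25,000.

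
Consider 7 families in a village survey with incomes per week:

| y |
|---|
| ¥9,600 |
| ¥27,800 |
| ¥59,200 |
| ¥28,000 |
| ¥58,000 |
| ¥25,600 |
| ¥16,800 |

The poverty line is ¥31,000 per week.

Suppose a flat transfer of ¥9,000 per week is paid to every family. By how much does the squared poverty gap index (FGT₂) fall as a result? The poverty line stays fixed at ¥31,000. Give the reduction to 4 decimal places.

0.0784

Before: below the line — ¥9,600, ¥16,800, ¥25,600, ¥27,800, ¥28,000; squared poverty gap index (FGT₂) = 0.105248.
After the ¥9,000 transfer: below the line — ¥18,600, ¥25,800; squared poverty gap index (FGT₂) = 0.026877.
Reduction = 0.105248 − 0.026877 = 0.0784.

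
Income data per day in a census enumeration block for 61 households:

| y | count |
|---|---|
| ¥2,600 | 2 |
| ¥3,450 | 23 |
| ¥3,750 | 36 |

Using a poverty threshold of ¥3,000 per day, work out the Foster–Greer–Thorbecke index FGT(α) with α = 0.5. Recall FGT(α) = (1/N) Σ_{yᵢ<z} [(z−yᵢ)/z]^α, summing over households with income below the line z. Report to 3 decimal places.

Below the line: 2×¥2,600 (q = 2 of N = 61).
Relative gaps: (3000−2600)/3000 = 0.1333 (×2).
Raised to α = 0.5: 0.36515 (×2).
Sum = 0.730297; FGT(0.5) = 0.730297 / 61 = 0.012.

0.012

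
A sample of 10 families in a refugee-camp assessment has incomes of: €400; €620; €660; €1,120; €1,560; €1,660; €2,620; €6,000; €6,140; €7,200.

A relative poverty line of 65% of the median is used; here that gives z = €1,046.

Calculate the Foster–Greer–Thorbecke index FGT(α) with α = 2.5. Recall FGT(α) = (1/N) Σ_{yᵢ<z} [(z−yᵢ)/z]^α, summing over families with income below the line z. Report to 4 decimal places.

Below z: €400, €620, €660 (q = 3 of N = 10).
Gap ratios (z−y)/z: (1046−400)/1046 = 0.6176; (1046−620)/1046 = 0.4073; (1046−660)/1046 = 0.3690.
Raised to α = 2.5: 0.29975; 0.10585; 0.08273.
Sum = 0.488321; FGT(2.5) = 0.488321 / 10 = 0.0488.

0.0488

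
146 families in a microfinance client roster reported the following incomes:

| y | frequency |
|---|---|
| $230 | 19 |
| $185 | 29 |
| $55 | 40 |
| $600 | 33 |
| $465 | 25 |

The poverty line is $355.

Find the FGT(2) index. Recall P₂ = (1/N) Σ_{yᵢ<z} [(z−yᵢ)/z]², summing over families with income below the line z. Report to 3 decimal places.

Incomes under z: 40×$55, 29×$185, 19×$230 (q = 88 of N = 146).
Shortfall ratios: (355−55)/355 = 0.8451 (×40); (355−185)/355 = 0.4789 (×29); (355−230)/355 = 0.3521 (×19).
Squared: 0.7141 (×40); 0.2293 (×29); 0.1240 (×19).
Sum = 37.571712; P₂ = 37.571712 / 146 = 0.257.

0.257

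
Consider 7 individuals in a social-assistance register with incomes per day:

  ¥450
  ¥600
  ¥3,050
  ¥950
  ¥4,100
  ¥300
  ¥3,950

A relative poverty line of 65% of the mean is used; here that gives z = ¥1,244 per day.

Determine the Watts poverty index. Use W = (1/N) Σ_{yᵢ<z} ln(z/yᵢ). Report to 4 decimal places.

0.4911

Below the line: ¥300, ¥450, ¥600, ¥950 (q = 4 of N = 7).
Log shortfalls: ln(1244/300) = 1.4223; ln(1244/450) = 1.0168; ln(1244/600) = 0.7292; ln(1244/950) = 0.2696.
W = 3.437927 / 7 = 0.4911.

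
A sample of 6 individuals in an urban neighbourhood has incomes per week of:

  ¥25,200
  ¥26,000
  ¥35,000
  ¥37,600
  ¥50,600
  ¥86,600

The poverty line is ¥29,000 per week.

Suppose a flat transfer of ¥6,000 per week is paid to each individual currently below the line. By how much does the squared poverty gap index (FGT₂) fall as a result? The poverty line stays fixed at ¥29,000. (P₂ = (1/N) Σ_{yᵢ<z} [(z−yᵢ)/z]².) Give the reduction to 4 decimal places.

Before: below the line — ¥25,200, ¥26,000; squared poverty gap index (FGT₂) = 0.004645.
After the ¥6,000 transfer: below the line — none; squared poverty gap index (FGT₂) = 0.000000.
Reduction = 0.004645 − 0.000000 = 0.0046.

0.0046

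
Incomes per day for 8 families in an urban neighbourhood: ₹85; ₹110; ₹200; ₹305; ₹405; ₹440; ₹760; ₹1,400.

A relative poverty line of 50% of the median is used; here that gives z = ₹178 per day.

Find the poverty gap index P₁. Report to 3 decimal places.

Poor units: ₹85, ₹110 (q = 2 of N = 8).
Relative gaps: (178−85)/178 = 0.5225; (178−110)/178 = 0.3820.
Sum of shortfalls = 0.904494; P₁ averages over all N: 0.904494 / 8 = 0.113.

0.113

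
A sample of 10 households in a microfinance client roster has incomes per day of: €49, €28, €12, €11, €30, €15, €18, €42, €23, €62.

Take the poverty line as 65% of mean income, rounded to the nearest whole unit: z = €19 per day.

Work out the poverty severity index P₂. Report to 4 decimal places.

Incomes under z: €11, €12, €15, €18 (q = 4 of N = 10).
Shortfall ratios: (19−11)/19 = 0.4211; (19−12)/19 = 0.3684; (19−15)/19 = 0.2105; (19−18)/19 = 0.0526.
Squared: 0.1773; 0.1357; 0.0443; 0.0028.
Sum = 0.360111; P₂ = 0.360111 / 10 = 0.0360.

0.0360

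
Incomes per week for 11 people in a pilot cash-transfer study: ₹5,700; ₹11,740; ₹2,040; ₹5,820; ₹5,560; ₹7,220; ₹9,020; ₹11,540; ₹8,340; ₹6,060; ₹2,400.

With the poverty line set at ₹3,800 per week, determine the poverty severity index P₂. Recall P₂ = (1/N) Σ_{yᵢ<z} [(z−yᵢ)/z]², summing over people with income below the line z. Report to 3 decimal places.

0.032

Below z: ₹2,040, ₹2,400 (q = 2 of N = 11).
Normalized shortfalls: (3800−2040)/3800 = 0.4632; (3800−2400)/3800 = 0.3684.
Squared: 0.2145; 0.1357.
Sum = 0.350249; P₂ = 0.350249 / 11 = 0.032.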